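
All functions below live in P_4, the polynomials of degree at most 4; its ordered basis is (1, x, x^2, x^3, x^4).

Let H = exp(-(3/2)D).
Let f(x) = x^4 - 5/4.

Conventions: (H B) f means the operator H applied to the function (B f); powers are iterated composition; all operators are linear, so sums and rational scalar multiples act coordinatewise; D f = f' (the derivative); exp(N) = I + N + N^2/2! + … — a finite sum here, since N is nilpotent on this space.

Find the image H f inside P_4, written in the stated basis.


g(x) = x^4 - 6x^3 + (27/2)x^2 - (27/2)x + 61/16

order-1 term: -6x^3
order-2 term: (27/2)x^2
order-3 term: -(27/2)x
order-4 term: 81/16
the series for exp(-(3/2)D) f terminates at order 4
exp(-(3/2)D) f = x^4 - 6x^3 + (27/2)x^2 - (27/2)x + 61/16


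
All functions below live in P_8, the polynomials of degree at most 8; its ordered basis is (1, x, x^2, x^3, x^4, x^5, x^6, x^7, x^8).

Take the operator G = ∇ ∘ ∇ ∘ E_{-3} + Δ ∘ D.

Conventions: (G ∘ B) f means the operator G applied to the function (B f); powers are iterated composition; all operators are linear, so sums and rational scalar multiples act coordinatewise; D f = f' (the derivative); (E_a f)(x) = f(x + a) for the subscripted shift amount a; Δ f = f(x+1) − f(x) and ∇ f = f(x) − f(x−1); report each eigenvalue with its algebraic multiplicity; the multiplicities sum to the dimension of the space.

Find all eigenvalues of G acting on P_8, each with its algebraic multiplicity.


image of 1: 0
image of x: 0
image of x^2: 4
image of x^3: 12x - 21
image of x^4: 24x^2 - 84x + 198
image of x^5: 40x^3 - 210x^2 + 990x - 1315
image of x^6: 60x^4 - 420x^3 + 2970x^2 - 7890x + 8168
image of x^7: 84x^5 - 735x^4 + 6930x^3 - 27615x^2 + 57176x - 47537
image of x^8: 112x^6 - 1176x^5 + 13860x^4 - 73640x^3 + 228704x^2 - 380296x + 266122
the matrix is upper triangular; its diagonal is (0, 0, 0, 0, 0, 0, 0, 0, 0)
for a triangular matrix the eigenvalues are the diagonal entries, with algebraic multiplicity their repetition count

λ = 0 (multiplicity 9)


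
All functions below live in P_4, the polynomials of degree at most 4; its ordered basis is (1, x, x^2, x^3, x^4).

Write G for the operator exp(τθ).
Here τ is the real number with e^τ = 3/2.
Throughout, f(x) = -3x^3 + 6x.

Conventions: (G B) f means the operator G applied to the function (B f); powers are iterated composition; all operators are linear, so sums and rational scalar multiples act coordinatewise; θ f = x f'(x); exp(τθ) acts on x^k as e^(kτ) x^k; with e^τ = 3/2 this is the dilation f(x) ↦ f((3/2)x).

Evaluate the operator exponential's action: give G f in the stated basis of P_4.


the image equals g(x) = -(81/8)x^3 + 9x

exp(τθ) x^k = e^(kτ) x^k; with e^τ = 3/2 this sends x^k to (3/2)^k x^k
x ↦ 3/2 x
x^3 ↦ 27/8 x^3
applying this coordinatewise to f: exp(τθ) f = -(81/8)x^3 + 9x


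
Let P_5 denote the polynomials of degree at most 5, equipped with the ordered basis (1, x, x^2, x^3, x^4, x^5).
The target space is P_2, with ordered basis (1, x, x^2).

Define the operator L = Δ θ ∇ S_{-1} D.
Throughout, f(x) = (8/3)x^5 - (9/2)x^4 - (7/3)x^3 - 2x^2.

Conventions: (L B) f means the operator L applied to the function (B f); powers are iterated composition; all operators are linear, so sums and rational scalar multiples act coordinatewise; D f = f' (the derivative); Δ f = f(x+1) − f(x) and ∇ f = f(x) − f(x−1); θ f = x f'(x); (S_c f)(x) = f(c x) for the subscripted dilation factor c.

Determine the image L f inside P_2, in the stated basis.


D f = (40/3)x^4 - 18x^3 - 7x^2 - 4x
S_{-1} D f = (40/3)x^4 + 18x^3 - 7x^2 + 4x
∇ S_{-1} D f = (160/3)x^3 - 26x^2 - (44/3)x + 47/3
θ ∇ S_{-1} D f = 160x^3 - 52x^2 - (44/3)x
Δ θ ∇ S_{-1} D f = 480x^2 + 376x + 280/3

the result is g(x) = 480x^2 + 376x + 280/3


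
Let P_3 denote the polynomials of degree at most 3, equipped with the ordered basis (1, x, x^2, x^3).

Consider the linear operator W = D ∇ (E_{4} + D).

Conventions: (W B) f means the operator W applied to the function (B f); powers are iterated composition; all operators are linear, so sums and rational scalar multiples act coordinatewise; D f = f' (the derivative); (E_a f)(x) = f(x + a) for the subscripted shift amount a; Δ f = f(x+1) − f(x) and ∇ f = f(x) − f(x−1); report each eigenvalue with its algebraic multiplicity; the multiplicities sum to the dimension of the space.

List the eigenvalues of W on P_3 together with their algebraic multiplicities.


image of 1: 0
image of x: 0
image of x^2: 2
image of x^3: 6x + 27
the matrix is upper triangular; its diagonal is (0, 0, 0, 0)
for a triangular matrix the eigenvalues are the diagonal entries, with algebraic multiplicity their repetition count

λ = 0 (multiplicity 4)


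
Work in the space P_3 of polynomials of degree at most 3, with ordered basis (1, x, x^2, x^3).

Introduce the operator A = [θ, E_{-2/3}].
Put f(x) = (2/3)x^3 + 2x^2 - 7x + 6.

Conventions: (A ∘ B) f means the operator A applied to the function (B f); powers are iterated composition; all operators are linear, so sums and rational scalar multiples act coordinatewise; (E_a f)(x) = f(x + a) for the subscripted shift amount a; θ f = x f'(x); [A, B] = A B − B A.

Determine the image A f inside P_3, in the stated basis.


E_{-2/3} f = (2/3)x^3 + (2/3)x^2 - (79/9)x + 920/81
θ E_{-2/3} f = 2x^3 + (4/3)x^2 - (79/9)x
θ f = 2x^3 + 4x^2 - 7x
E_{-2/3} θ f = 2x^3 - (29/3)x + 158/27
[θ, E_{-2/3}] f = (4/3)x^2 + (8/9)x - 158/27

g(x) = (4/3)x^2 + (8/9)x - 158/27


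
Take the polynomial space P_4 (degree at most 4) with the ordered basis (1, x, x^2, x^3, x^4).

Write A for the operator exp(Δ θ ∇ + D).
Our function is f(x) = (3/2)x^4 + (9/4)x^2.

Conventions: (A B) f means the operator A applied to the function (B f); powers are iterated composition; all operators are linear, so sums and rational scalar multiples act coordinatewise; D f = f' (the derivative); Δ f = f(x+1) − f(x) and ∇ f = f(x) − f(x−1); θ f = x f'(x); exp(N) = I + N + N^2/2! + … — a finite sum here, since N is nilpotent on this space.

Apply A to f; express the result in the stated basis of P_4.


g(x) = (3/2)x^4 + 6x^3 + (261/4)x^2 + (237/2)x + 489/4

order-1 term: 6x^3 + 54x^2 + (45/2)x + 21/2
order-2 term: 9x^2 + 90x + 297/4
order-3 term: 6x + 36
order-4 term: 3/2
the series for exp(Δ θ ∇ + D) f terminates at order 4
exp(Δ θ ∇ + D) f = (3/2)x^4 + 6x^3 + (261/4)x^2 + (237/2)x + 489/4


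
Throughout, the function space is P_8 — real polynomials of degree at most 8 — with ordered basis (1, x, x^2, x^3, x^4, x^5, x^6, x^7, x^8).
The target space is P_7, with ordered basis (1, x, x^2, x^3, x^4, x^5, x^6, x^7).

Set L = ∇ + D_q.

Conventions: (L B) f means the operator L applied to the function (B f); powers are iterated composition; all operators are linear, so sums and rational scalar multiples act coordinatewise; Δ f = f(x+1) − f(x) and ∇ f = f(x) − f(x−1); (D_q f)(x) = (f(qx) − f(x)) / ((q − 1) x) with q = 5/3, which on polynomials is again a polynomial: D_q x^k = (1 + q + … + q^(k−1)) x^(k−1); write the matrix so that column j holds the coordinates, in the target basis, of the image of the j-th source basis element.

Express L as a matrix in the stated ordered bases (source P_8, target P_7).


image of 1: 0
image of x: 2
image of x^2: (14/3)x - 1
image of x^3: (76/9)x^2 - 3x + 1
image of x^4: (380/27)x^3 - 6x^2 + 4x - 1
image of x^5: (1846/81)x^4 - 10x^3 + 10x^2 - 5x + 1
image of x^6: (8906/243)x^5 - 15x^4 + 20x^3 - 15x^2 + 6x - 1
image of x^7: (43072/729)x^6 - 21x^5 + 35x^4 - 35x^3 + 21x^2 - 7x + 1
image of x^8: (209528/2187)x^7 - 28x^6 + 56x^5 - 70x^4 + 56x^3 - 28x^2 + 8x - 1
each image's coordinates form column j of the matrix

the matrix is [[0, 2, -1, 1, -1, 1, -1, 1, -1]; [0, 0, 14/3, -3, 4, -5, 6, -7, 8]; [0, 0, 0, 76/9, -6, 10, -15, 21, -28]; [0, 0, 0, 0, 380/27, -10, 20, -35, 56]; [0, 0, 0, 0, 0, 1846/81, -15, 35, -70]; [0, 0, 0, 0, 0, 0, 8906/243, -21, 56]; [0, 0, 0, 0, 0, 0, 0, 43072/729, -28]; [0, 0, 0, 0, 0, 0, 0, 0, 209528/2187]] (rows listed top to bottom)


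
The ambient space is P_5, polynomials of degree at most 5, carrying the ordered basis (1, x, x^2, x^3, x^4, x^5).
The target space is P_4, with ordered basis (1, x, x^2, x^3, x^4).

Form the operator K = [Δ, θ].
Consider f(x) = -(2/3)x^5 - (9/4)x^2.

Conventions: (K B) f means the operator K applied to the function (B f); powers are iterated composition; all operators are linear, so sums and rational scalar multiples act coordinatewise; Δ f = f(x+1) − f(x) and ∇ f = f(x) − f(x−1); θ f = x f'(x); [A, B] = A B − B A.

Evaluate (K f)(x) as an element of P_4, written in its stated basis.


θ f = -(10/3)x^5 - (9/2)x^2
Δ θ f = -(50/3)x^4 - (100/3)x^3 - (100/3)x^2 - (77/3)x - 47/6
Δ f = -(10/3)x^4 - (20/3)x^3 - (20/3)x^2 - (47/6)x - 35/12
θ Δ f = -(40/3)x^4 - 20x^3 - (40/3)x^2 - (47/6)x
[Δ, θ] f = -(10/3)x^4 - (40/3)x^3 - 20x^2 - (107/6)x - 47/6

the result is g(x) = -(10/3)x^4 - (40/3)x^3 - 20x^2 - (107/6)x - 47/6


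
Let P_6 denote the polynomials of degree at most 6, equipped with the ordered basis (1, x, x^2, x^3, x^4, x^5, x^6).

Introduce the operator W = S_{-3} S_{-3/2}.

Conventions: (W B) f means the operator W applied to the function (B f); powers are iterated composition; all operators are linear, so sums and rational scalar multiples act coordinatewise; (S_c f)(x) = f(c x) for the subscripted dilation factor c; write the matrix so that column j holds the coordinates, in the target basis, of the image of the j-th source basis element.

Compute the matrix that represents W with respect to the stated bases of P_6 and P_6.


image of 1: 1
image of x: (9/2)x
image of x^2: (81/4)x^2
image of x^3: (729/8)x^3
image of x^4: (6561/16)x^4
image of x^5: (59049/32)x^5
image of x^6: (531441/64)x^6
each image's coordinates form column j of the matrix

the matrix is [[1, 0, 0, 0, 0, 0, 0]; [0, 9/2, 0, 0, 0, 0, 0]; [0, 0, 81/4, 0, 0, 0, 0]; [0, 0, 0, 729/8, 0, 0, 0]; [0, 0, 0, 0, 6561/16, 0, 0]; [0, 0, 0, 0, 0, 59049/32, 0]; [0, 0, 0, 0, 0, 0, 531441/64]] (rows listed top to bottom)


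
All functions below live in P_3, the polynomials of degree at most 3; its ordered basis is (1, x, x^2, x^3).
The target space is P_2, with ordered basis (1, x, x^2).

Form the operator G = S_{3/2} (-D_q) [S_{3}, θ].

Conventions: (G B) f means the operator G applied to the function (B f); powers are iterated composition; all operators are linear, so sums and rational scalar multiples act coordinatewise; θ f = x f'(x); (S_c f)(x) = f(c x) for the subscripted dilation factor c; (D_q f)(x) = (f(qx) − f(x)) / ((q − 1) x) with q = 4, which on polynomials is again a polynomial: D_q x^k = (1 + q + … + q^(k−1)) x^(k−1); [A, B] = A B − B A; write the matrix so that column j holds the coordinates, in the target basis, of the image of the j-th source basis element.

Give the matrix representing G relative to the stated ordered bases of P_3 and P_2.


image of 1: 0
image of x: 0
image of x^2: 0
image of x^3: 0
each image's coordinates form column j of the matrix

the matrix is [[0, 0, 0, 0]; [0, 0, 0, 0]; [0, 0, 0, 0]] (rows listed top to bottom)


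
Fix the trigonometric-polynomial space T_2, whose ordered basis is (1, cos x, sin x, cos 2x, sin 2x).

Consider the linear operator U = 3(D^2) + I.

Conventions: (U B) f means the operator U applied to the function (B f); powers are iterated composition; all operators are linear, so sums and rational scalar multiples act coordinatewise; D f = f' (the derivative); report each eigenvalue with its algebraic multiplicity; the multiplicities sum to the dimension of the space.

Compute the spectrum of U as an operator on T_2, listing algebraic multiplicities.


λ = -11 (multiplicity 2), λ = -2 (multiplicity 2), λ = 1 (multiplicity 1)

image of 1: 1
image of cos x: -2cos x
image of sin x: -2sin x
image of cos 2x: -11cos 2x
image of sin 2x: -11sin 2x
the matrix is diagonal; its diagonal is (1, -2, -2, -11, -11)
for a triangular matrix the eigenvalues are the diagonal entries, with algebraic multiplicity their repetition count


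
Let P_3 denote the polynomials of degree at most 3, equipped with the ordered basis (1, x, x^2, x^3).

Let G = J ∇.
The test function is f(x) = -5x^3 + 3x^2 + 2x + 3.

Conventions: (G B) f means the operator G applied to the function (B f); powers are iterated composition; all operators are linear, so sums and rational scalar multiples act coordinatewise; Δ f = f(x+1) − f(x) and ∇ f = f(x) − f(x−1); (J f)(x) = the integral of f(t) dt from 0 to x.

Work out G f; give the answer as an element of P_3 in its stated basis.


∇ f = -15x^2 + 21x - 6
J ∇ f = -5x^3 + (21/2)x^2 - 6x

the image equals g(x) = -5x^3 + (21/2)x^2 - 6x


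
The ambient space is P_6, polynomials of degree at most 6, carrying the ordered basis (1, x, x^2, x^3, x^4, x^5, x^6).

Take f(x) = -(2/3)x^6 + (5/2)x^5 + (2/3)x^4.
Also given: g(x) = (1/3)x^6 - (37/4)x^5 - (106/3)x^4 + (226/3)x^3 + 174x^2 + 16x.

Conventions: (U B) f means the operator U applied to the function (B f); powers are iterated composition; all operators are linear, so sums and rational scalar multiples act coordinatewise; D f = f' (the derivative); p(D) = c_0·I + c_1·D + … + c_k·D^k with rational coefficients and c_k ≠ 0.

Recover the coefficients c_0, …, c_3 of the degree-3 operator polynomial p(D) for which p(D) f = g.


c_0 = -1/2, c_1 = 2, c_2 = 3, c_3 = 1

D^0 f = -(2/3)x^6 + (5/2)x^5 + (2/3)x^4
D^1 f = -4x^5 + (25/2)x^4 + (8/3)x^3
D^2 f = -20x^4 + 50x^3 + 8x^2
D^3 f = -80x^3 + 150x^2 + 16x
matching coefficients of g against c_0 f + c_1 Df + … from the top degree down determines the c_i
solution: c_0 = -1/2, c_1 = 2, c_2 = 3, c_3 = 1


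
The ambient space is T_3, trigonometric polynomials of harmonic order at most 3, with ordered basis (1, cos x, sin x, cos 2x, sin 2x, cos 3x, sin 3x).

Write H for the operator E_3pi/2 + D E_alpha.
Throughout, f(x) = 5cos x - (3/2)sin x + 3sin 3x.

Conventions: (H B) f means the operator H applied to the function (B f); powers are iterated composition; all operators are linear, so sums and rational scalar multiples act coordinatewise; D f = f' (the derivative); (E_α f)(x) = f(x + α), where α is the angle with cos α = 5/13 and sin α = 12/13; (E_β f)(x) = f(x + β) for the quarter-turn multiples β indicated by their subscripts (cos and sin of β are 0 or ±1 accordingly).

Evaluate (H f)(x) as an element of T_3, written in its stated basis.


E_3pi/2 f = (3/2)cos x + 5sin x + 3cos 3x
E_alpha f = (7/13)cos x - (135/26)sin x - (2484/2197)cos 3x - (6105/2197)sin 3x
D E_alpha f = -(135/26)cos x - (7/13)sin x - (18315/2197)cos 3x + (7452/2197)sin 3x
(E_3pi/2 + D E_alpha) f = -(48/13)cos x + (58/13)sin x - (11724/2197)cos 3x + (7452/2197)sin 3x

the image equals g(x) = -(48/13)cos x + (58/13)sin x - (11724/2197)cos 3x + (7452/2197)sin 3x


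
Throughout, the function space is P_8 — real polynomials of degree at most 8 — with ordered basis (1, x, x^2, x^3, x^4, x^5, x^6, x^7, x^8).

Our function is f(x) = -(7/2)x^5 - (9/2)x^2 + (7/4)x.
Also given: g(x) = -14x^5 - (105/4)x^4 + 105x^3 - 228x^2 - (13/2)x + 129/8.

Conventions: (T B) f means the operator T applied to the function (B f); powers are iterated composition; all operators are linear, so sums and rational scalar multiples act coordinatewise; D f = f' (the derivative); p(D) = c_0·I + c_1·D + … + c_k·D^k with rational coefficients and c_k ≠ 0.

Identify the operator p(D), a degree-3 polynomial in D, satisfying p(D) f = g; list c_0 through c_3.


p(D) = 4·I + (3/2)·D − (3/2)·D^2 + D^3, i.e. c_0 = 4, c_1 = 3/2, c_2 = -3/2, c_3 = 1

D^0 f = -(7/2)x^5 - (9/2)x^2 + (7/4)x
D^1 f = -(35/2)x^4 - 9x + 7/4
D^2 f = -70x^3 - 9
D^3 f = -210x^2
matching coefficients of g against c_0 f + c_1 Df + … from the top degree down determines the c_i
solution: c_0 = 4, c_1 = 3/2, c_2 = -3/2, c_3 = 1


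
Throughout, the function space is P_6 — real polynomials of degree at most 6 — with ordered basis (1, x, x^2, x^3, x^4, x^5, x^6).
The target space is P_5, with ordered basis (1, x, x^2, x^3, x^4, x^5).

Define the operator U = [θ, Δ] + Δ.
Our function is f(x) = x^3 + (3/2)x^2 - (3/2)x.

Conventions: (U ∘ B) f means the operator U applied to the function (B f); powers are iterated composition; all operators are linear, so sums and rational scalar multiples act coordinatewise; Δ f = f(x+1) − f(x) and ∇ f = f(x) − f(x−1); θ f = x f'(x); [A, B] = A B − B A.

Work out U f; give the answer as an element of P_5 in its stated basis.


Δ f = 3x^2 + 6x + 1
θ Δ f = 6x^2 + 6x
θ f = 3x^3 + 3x^2 - (3/2)x
Δ θ f = 9x^2 + 15x + 9/2
[θ, Δ] f = -3x^2 - 9x - 9/2
Δ f = 3x^2 + 6x + 1
([θ, Δ] + Δ) f = -3x - 7/2

the image equals g(x) = -3x - 7/2


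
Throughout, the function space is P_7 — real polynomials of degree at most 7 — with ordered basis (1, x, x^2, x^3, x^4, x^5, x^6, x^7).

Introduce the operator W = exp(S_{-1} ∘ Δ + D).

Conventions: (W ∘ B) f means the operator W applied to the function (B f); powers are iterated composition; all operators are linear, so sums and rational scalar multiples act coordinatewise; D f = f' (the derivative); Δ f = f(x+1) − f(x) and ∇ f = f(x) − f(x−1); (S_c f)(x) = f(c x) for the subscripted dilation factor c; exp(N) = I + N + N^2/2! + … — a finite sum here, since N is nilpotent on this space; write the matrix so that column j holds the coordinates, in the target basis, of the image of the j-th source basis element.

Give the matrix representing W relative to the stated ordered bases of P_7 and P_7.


image of 1: 1
image of x: x + 2
image of x^2: x^2 + 1
image of x^3: x^3 + 6x^2 - 3x + 1
image of x^4: x^4 + 6x^2 - 4x
image of x^5: x^5 + 10x^4 - 10x^3 + 10x^2 - 10x - 7/3
image of x^6: x^6 + 15x^4 - 20x^3 - 6x - 5
image of x^7: x^7 + 14x^6 - 21x^5 + 35x^4 - 70x^3 - 49x^2 + 21x - 46/3
each image's coordinates form column j of the matrix

the matrix is [[1, 2, 1, 1, 0, -7/3, -5, -46/3]; [0, 1, 0, -3, -4, -10, -6, 21]; [0, 0, 1, 6, 6, 10, 0, -49]; [0, 0, 0, 1, 0, -10, -20, -70]; [0, 0, 0, 0, 1, 10, 15, 35]; [0, 0, 0, 0, 0, 1, 0, -21]; [0, 0, 0, 0, 0, 0, 1, 14]; [0, 0, 0, 0, 0, 0, 0, 1]] (rows listed top to bottom)


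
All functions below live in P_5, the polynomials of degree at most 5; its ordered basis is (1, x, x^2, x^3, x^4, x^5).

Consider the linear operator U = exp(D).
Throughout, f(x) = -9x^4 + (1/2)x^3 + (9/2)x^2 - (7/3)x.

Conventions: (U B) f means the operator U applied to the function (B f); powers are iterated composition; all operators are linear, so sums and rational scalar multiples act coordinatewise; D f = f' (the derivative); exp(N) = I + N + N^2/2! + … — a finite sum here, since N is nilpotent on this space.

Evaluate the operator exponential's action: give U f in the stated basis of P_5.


the result is g(x) = -9x^4 - (71/2)x^3 - 48x^2 - (167/6)x - 19/3

order-1 term: -36x^3 + (3/2)x^2 + 9x - 7/3
order-2 term: -54x^2 + (3/2)x + 9/2
order-3 term: -36x + 1/2
order-4 term: -9
the series for exp(D) f terminates at order 4
exp(D) f = -9x^4 - (71/2)x^3 - 48x^2 - (167/6)x - 19/3


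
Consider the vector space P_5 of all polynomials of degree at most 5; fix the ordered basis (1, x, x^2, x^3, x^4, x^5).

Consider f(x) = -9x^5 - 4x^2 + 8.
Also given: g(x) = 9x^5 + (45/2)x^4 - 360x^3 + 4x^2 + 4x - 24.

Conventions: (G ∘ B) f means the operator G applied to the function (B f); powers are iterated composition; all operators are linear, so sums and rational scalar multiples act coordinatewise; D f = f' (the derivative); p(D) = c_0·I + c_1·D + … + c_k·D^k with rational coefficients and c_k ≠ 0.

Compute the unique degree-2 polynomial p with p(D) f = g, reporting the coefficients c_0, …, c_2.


D^0 f = -9x^5 - 4x^2 + 8
D^1 f = -45x^4 - 8x
D^2 f = -180x^3 - 8
matching coefficients of g against c_0 f + c_1 Df + … from the top degree down determines the c_i
solution: c_0 = -1, c_1 = -1/2, c_2 = 2

c_0 = -1, c_1 = -1/2, c_2 = 2


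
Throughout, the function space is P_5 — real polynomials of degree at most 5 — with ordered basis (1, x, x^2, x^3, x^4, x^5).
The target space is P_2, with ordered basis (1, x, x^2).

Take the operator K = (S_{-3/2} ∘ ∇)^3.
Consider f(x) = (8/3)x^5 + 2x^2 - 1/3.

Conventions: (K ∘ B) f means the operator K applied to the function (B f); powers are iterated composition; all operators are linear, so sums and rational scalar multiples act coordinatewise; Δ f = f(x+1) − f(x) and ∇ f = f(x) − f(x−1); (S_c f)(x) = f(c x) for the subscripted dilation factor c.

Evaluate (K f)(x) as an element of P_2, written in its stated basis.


∇ f = (40/3)x^4 - (80/3)x^3 + (80/3)x^2 - (28/3)x + 2/3
S_{-3/2} ∇ f = (135/2)x^4 + 90x^3 + 60x^2 + 14x + 2/3
∇ (S_{-3/2} ∘ ∇) f = 270x^3 - 135x^2 + 120x - 47/2
S_{-3/2} ∇ (S_{-3/2} ∘ ∇) f = -(3645/4)x^3 - (1215/4)x^2 - 180x - 47/2
∇ (S_{-3/2} ∘ ∇) (S_{-3/2} ∘ ∇) f = -(10935/4)x^2 + (8505/4)x - 1575/2
S_{-3/2} ∇ (S_{-3/2} ∘ ∇) (S_{-3/2} ∘ ∇) f = -(98415/16)x^2 - (25515/8)x - 1575/2

g(x) = -(98415/16)x^2 - (25515/8)x - 1575/2


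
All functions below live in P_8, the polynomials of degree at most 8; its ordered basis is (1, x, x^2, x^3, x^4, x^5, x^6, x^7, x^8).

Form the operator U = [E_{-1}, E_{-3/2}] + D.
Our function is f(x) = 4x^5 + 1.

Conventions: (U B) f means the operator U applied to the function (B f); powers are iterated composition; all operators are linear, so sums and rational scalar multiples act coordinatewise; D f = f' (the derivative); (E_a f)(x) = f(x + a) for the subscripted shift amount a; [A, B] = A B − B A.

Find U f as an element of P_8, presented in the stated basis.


the image equals g(x) = 20x^4

E_{-3/2} f = 4x^5 - 30x^4 + 90x^3 - 135x^2 + (405/4)x - 235/8
E_{-1} E_{-3/2} f = 4x^5 - 50x^4 + 250x^3 - 625x^2 + (3125/4)x - 3117/8
E_{-1} f = 4x^5 - 20x^4 + 40x^3 - 40x^2 + 20x - 3
E_{-3/2} E_{-1} f = 4x^5 - 50x^4 + 250x^3 - 625x^2 + (3125/4)x - 3117/8
[E_{-1}, E_{-3/2}] f = 0
D f = 20x^4
([E_{-1}, E_{-3/2}] + D) f = 20x^4


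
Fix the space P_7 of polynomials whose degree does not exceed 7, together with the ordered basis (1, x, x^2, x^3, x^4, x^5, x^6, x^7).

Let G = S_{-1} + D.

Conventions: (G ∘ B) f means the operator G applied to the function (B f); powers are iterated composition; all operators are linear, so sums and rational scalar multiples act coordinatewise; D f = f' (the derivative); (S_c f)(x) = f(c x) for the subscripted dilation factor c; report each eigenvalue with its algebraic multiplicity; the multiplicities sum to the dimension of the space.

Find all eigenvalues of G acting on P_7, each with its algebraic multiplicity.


λ = -1 (multiplicity 4), λ = 1 (multiplicity 4)

image of 1: 1
image of x: -x + 1
image of x^2: x^2 + 2x
image of x^3: -x^3 + 3x^2
image of x^4: x^4 + 4x^3
image of x^5: -x^5 + 5x^4
image of x^6: x^6 + 6x^5
image of x^7: -x^7 + 7x^6
the matrix is upper triangular; its diagonal is (1, -1, 1, -1, 1, -1, 1, -1)
for a triangular matrix the eigenvalues are the diagonal entries, with algebraic multiplicity their repetition count


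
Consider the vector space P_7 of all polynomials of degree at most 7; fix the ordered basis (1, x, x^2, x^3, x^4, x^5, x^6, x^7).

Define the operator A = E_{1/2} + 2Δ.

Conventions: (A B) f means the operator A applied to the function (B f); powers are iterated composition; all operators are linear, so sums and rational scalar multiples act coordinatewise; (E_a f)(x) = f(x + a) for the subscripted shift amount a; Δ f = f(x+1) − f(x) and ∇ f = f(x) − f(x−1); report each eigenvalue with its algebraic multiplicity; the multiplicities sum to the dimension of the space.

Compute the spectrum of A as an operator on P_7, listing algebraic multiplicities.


λ = 1 (multiplicity 8)

image of 1: 1
image of x: x + 5/2
image of x^2: x^2 + 5x + 9/4
image of x^3: x^3 + (15/2)x^2 + (27/4)x + 17/8
image of x^4: x^4 + 10x^3 + (27/2)x^2 + (17/2)x + 33/16
image of x^5: x^5 + (25/2)x^4 + (45/2)x^3 + (85/4)x^2 + (165/16)x + 65/32
image of x^6: x^6 + 15x^5 + (135/4)x^4 + (85/2)x^3 + (495/16)x^2 + (195/16)x + 129/64
image of x^7: x^7 + (35/2)x^6 + (189/4)x^5 + (595/8)x^4 + (1155/16)x^3 + (1365/32)x^2 + (903/64)x + 257/128
the matrix is upper triangular; its diagonal is (1, 1, 1, 1, 1, 1, 1, 1)
for a triangular matrix the eigenvalues are the diagonal entries, with algebraic multiplicity their repetition count


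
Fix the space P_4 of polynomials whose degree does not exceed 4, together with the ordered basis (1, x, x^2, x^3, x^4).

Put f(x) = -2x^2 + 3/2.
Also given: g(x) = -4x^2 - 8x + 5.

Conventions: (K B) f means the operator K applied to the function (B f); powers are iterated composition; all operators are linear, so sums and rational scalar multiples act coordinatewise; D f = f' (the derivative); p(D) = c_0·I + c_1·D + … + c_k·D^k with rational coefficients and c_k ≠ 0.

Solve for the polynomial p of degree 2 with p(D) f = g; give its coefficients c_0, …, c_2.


D^0 f = -2x^2 + 3/2
D^1 f = -4x
D^2 f = -4
matching coefficients of g against c_0 f + c_1 Df + … from the top degree down determines the c_i
solution: c_0 = 2, c_1 = 2, c_2 = -1/2

c_0 = 2, c_1 = 2, c_2 = -1/2


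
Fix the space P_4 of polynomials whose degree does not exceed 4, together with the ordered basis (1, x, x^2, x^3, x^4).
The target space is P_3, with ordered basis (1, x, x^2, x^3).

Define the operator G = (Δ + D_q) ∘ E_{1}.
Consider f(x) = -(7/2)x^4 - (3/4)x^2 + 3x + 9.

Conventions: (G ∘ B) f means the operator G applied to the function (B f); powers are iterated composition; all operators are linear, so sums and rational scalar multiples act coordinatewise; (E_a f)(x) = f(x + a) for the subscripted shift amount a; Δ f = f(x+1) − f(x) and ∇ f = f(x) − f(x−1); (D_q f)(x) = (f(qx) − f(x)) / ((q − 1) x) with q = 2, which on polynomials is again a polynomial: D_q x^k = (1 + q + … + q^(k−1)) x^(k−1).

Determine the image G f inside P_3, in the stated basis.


the image equals g(x) = -(133/2)x^3 - 161x^2 - (659/4)x - 257/4

E_{1} f = -(7/2)x^4 - 14x^3 - (87/4)x^2 - (25/2)x + 31/4
Δ E_{1} f = -14x^3 - 63x^2 - (199/2)x - 207/4
D_q E_{1} f = -(105/2)x^3 - 98x^2 - (261/4)x - 25/2
(Δ + D_q) E_{1} f = -(133/2)x^3 - 161x^2 - (659/4)x - 257/4


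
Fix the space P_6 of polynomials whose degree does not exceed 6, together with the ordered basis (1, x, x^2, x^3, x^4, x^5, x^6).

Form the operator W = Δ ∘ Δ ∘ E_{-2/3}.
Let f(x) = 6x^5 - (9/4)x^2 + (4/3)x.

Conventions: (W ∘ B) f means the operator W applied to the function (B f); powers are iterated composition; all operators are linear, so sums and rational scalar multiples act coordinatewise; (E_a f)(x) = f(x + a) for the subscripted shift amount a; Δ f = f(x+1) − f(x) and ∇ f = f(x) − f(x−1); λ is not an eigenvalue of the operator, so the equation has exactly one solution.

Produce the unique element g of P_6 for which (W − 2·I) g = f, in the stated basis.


write g with unknown coordinates in the stated basis and equate coefficients in (W − 2·I) g = f
solving from the highest basis element down gives g = -3x^5 - 30x^3 - (231/8)x^2 - (347/3)x - 4679/72
check: W g = -60x^3 - 60x^2 - 230x - 4679/36
so W g − 2·g = 6x^5 - (9/4)x^2 + (4/3)x = f ✓

g(x) = -3x^5 - 30x^3 - (231/8)x^2 - (347/3)x - 4679/72


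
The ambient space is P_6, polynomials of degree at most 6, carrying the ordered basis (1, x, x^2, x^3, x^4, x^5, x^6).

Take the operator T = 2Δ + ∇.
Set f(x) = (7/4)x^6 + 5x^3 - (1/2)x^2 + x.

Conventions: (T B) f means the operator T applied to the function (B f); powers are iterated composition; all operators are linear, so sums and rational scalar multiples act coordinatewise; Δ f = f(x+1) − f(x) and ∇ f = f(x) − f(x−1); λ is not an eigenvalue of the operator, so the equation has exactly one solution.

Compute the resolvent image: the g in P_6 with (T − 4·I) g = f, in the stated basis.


write g with unknown coordinates in the stated basis and equate coefficients in (T − 4·I) g = f
solving from the highest basis element down gives g = -(7/16)x^6 - (63/32)x^5 - (1155/128)x^4 - (5095/128)x^3 - (61121/512)x^2 - (246445/1024)x - 999593/4096
check: T g = -(63/8)x^5 - (1155/32)x^4 - (4935/32)x^3 - (61185/128)x^2 - (246189/256)x - 999593/1024
so T g − 4·g = (7/4)x^6 + 5x^3 - (1/2)x^2 + x = f ✓

the image equals g(x) = -(7/16)x^6 - (63/32)x^5 - (1155/128)x^4 - (5095/128)x^3 - (61121/512)x^2 - (246445/1024)x - 999593/4096


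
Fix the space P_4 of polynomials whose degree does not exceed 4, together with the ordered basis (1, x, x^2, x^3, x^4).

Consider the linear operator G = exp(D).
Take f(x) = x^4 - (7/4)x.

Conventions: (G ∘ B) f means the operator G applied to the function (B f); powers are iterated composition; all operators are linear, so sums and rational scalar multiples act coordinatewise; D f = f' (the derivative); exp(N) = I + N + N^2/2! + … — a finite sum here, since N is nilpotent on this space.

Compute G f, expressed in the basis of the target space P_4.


order-1 term: 4x^3 - 7/4
order-2 term: 6x^2
order-3 term: 4x
order-4 term: 1
the series for exp(D) f terminates at order 4
exp(D) f = x^4 + 4x^3 + 6x^2 + (9/4)x - 3/4

the result is g(x) = x^4 + 4x^3 + 6x^2 + (9/4)x - 3/4


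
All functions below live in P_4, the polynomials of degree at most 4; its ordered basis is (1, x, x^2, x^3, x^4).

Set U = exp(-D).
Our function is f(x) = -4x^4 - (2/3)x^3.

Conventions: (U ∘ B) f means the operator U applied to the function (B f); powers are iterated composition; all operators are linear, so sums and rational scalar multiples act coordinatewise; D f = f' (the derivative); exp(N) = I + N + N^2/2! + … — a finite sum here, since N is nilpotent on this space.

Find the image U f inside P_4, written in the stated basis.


order-1 term: 16x^3 + 2x^2
order-2 term: -24x^2 - 2x
order-3 term: 16x + 2/3
order-4 term: -4
the series for exp(-D) f terminates at order 4
exp(-D) f = -4x^4 + (46/3)x^3 - 22x^2 + 14x - 10/3

the result is g(x) = -4x^4 + (46/3)x^3 - 22x^2 + 14x - 10/3


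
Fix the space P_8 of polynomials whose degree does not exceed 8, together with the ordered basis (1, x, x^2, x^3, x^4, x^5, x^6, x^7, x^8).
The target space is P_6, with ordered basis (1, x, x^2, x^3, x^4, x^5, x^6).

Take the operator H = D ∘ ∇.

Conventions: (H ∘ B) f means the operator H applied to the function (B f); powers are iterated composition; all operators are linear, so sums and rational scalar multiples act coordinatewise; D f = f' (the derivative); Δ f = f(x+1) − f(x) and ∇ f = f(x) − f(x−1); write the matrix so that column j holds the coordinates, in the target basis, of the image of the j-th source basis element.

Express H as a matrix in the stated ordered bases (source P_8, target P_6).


the matrix is [[0, 0, 2, -3, 4, -5, 6, -7, 8]; [0, 0, 0, 6, -12, 20, -30, 42, -56]; [0, 0, 0, 0, 12, -30, 60, -105, 168]; [0, 0, 0, 0, 0, 20, -60, 140, -280]; [0, 0, 0, 0, 0, 0, 30, -105, 280]; [0, 0, 0, 0, 0, 0, 0, 42, -168]; [0, 0, 0, 0, 0, 0, 0, 0, 56]] (rows listed top to bottom)

image of 1: 0
image of x: 0
image of x^2: 2
image of x^3: 6x - 3
image of x^4: 12x^2 - 12x + 4
image of x^5: 20x^3 - 30x^2 + 20x - 5
image of x^6: 30x^4 - 60x^3 + 60x^2 - 30x + 6
image of x^7: 42x^5 - 105x^4 + 140x^3 - 105x^2 + 42x - 7
image of x^8: 56x^6 - 168x^5 + 280x^4 - 280x^3 + 168x^2 - 56x + 8
each image's coordinates form column j of the matrix


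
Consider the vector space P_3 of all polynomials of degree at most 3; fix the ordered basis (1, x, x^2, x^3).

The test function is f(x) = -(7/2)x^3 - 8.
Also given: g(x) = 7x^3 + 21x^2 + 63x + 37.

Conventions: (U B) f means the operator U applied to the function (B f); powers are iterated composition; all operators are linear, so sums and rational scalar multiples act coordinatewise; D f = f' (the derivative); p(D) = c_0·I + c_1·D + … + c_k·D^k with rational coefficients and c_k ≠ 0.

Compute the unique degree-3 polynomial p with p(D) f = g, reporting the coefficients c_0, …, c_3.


c_0 = -2, c_1 = -2, c_2 = -3, c_3 = -1

D^0 f = -(7/2)x^3 - 8
D^1 f = -(21/2)x^2
D^2 f = -21x
D^3 f = -21
matching coefficients of g against c_0 f + c_1 Df + … from the top degree down determines the c_i
solution: c_0 = -2, c_1 = -2, c_2 = -3, c_3 = -1


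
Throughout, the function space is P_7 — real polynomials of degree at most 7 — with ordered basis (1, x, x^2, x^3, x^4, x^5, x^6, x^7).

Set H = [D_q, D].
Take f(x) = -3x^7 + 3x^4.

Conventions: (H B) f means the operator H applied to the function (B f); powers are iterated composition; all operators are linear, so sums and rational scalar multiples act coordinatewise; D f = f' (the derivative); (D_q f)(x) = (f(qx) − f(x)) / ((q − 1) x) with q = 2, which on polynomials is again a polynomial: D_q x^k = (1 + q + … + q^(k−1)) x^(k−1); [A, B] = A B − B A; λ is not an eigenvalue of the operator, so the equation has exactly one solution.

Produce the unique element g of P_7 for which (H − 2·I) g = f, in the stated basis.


the image equals g(x) = (3/2)x^7 - (963/4)x^5 - (3/2)x^4 + (47187/8)x^3 + (51/4)x^2 - (235935/16)x - 51/8

write g with unknown coordinates in the stated basis and equate coefficients in (H − 2·I) g = f
solving from the highest basis element down gives g = (3/2)x^7 - (963/4)x^5 - (3/2)x^4 + (47187/8)x^3 + (51/4)x^2 - (235935/16)x - 51/8
check: H g = -(963/2)x^5 + (47187/4)x^3 + (51/2)x^2 - (235935/8)x - 51/4
so H g − 2·g = -3x^7 + 3x^4 = f ✓


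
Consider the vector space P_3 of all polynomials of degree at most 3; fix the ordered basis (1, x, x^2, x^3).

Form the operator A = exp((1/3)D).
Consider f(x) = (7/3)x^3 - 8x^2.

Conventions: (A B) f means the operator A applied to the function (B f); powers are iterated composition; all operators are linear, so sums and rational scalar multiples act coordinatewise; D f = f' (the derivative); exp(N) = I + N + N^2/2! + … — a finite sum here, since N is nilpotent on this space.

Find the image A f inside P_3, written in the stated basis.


the image equals g(x) = (7/3)x^3 - (17/3)x^2 - (41/9)x - 65/81

order-1 term: (7/3)x^2 - (16/3)x
order-2 term: (7/9)x - 8/9
order-3 term: 7/81
the series for exp((1/3)D) f terminates at order 3
exp((1/3)D) f = (7/3)x^3 - (17/3)x^2 - (41/9)x - 65/81


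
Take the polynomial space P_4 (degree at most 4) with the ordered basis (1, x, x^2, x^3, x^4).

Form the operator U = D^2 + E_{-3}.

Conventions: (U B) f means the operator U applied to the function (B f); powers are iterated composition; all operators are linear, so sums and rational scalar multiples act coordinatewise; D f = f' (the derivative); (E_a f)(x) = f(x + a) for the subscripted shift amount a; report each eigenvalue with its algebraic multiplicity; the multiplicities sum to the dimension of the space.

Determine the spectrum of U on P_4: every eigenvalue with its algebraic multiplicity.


image of 1: 1
image of x: x - 3
image of x^2: x^2 - 6x + 11
image of x^3: x^3 - 9x^2 + 33x - 27
image of x^4: x^4 - 12x^3 + 66x^2 - 108x + 81
the matrix is upper triangular; its diagonal is (1, 1, 1, 1, 1)
for a triangular matrix the eigenvalues are the diagonal entries, with algebraic multiplicity their repetition count

λ = 1 (multiplicity 5)


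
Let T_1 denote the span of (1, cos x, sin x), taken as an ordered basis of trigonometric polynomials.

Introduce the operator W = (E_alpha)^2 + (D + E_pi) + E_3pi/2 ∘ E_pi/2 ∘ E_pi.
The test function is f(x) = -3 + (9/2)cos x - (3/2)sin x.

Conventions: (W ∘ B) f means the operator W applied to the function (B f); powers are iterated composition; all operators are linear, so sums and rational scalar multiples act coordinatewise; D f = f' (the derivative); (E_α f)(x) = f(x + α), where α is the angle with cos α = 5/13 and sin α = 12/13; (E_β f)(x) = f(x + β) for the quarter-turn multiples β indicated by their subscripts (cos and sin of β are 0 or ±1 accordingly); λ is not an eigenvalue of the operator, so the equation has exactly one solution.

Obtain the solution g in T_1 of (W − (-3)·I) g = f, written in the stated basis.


write g with unknown coordinates in the stated basis and equate coefficients in (W − (-3)·I) g = f
solving from the highest basis element down gives g = -1/2 + (1317/1018)cos x + (2451/1018)sin x
check: W g = -3/2 + (315/509)cos x - (4440/509)sin x
so W g − (-3)·g = -3 + (9/2)cos x - (3/2)sin x = f ✓

the image equals g(x) = -1/2 + (1317/1018)cos x + (2451/1018)sin x


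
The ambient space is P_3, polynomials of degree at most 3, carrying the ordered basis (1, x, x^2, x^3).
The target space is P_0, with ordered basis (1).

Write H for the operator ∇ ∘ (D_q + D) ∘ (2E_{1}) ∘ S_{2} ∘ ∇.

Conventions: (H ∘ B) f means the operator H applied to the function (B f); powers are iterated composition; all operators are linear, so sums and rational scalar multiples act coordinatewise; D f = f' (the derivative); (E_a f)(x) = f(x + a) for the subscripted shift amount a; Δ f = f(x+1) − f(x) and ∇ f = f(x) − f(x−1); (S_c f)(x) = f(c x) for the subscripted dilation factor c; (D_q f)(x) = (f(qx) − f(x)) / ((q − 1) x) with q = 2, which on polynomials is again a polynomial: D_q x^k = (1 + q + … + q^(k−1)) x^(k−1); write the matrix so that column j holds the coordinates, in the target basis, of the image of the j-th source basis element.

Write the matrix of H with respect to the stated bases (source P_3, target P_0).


the matrix is [[0, 0, 0, 120]] (rows listed top to bottom)

image of 1: 0
image of x: 0
image of x^2: 0
image of x^3: 120
each image's coordinates form column j of the matrix


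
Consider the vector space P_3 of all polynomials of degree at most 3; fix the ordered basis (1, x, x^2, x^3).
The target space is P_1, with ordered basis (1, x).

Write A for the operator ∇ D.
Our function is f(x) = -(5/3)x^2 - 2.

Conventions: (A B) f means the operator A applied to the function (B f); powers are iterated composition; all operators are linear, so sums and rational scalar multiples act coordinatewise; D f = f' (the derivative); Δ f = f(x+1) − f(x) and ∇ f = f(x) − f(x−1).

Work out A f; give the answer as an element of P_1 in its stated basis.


D f = -(10/3)x
∇ D f = -10/3

the result is g(x) = -10/3


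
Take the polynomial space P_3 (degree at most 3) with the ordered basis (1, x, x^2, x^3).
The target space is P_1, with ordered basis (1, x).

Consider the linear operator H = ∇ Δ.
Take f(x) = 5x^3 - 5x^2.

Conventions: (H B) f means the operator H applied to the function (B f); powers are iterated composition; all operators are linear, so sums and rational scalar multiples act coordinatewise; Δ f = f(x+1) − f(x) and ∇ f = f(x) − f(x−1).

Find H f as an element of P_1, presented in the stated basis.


Δ f = 15x^2 + 5x
∇ Δ f = 30x - 10

the image equals g(x) = 30x - 10


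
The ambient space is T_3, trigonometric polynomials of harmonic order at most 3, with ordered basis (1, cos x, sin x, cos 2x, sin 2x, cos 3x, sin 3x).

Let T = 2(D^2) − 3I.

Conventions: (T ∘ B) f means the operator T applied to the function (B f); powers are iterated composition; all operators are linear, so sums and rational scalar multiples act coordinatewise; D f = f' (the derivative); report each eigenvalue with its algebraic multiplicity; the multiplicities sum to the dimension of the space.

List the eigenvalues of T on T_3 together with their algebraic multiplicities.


λ = -21 (multiplicity 2), λ = -11 (multiplicity 2), λ = -5 (multiplicity 2), λ = -3 (multiplicity 1)

image of 1: -3
image of cos x: -5cos x
image of sin x: -5sin x
image of cos 2x: -11cos 2x
image of sin 2x: -11sin 2x
image of cos 3x: -21cos 3x
image of sin 3x: -21sin 3x
the matrix is diagonal; its diagonal is (-3, -5, -5, -11, -11, -21, -21)
for a triangular matrix the eigenvalues are the diagonal entries, with algebraic multiplicity their repetition count


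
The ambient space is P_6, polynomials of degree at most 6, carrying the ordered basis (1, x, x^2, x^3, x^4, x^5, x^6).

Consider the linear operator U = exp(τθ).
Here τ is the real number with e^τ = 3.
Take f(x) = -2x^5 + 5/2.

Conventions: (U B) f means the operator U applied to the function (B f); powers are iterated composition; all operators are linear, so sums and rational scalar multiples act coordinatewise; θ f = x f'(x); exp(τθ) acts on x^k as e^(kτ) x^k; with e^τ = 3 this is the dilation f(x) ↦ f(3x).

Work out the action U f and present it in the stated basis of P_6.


exp(τθ) x^k = e^(kτ) x^k; with e^τ = 3 this sends x^k to 3^k x^k
x^5 ↦ 243 x^5
applying this coordinatewise to f: exp(τθ) f = -486x^5 + 5/2

g(x) = -486x^5 + 5/2
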